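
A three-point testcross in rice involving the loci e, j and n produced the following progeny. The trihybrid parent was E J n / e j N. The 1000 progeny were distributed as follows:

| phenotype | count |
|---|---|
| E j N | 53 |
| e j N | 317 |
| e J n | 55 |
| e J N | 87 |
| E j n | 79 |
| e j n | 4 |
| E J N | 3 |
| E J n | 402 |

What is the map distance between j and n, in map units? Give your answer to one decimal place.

The two rarest classes, E J N and e j n, are the double crossovers. Comparing them with the parentals, only the n allele has switched, so n is the middle locus and the order is j – n – e.
Crossovers in the j–n interval produce the single-crossover classes E j n and e J N (79 + 87 = 166) plus the double crossovers (7).
RF(j–n) = (166 + 7) / 1000 = 173/1000 = 0.1730 → 17.3 map units.

17.3 map units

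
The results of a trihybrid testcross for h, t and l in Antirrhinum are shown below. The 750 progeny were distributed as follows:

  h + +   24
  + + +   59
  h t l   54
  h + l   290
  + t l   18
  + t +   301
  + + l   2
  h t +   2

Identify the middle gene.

h

The two most frequent reciprocal classes, + t + and h + l, are the parental types, so the F1 was + t + / h + l.
The two rarest classes, h t + and + + l, are the double crossovers. Comparing them with the parentals, only the h allele has switched, so h is the middle locus and the order is t – h – l.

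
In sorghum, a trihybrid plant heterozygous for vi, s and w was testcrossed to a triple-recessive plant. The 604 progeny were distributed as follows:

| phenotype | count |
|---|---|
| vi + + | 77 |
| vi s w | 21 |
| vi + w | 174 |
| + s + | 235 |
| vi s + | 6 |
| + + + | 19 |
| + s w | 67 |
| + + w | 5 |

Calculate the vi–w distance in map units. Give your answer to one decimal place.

25.7 map units

The two most frequent reciprocal classes, vi + w and + s +, are the parental types, so the F1 was vi + w / + s +.
The two rarest classes, + + w and vi s +, are the double crossovers. Comparing them with the parentals, only the vi allele has switched, so vi is the middle locus and the order is s – vi – w.
Crossovers in the vi–w interval produce the single-crossover classes vi + + and + s w (77 + 67 = 144) plus the double crossovers (11).
RF(vi–w) = (144 + 11) / 604 = 155/604 = 0.2566 → 25.7 map units.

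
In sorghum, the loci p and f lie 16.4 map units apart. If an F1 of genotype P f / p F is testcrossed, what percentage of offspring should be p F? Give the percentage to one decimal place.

41.8%

A map distance of 16.4 map units corresponds to a recombination frequency of 0.164.
The F1 is P f / p F, so p F is a parental gamete class with expected frequency (1 − r)/2 = 0.836/2 = 0.4180.
That is 0.4180 = 41.8% of the progeny.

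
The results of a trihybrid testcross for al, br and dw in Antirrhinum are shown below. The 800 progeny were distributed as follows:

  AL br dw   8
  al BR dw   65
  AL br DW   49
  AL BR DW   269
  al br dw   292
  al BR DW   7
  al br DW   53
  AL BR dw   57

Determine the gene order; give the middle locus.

The two most frequent reciprocal classes, AL BR DW and al br dw, are the parental types, so the F1 was AL BR DW / al br dw.
The two rarest classes, al BR DW and AL br dw, are the double crossovers. Comparing them with the parentals, only the al allele has switched, so al is the middle locus and the order is br – al – dw.

al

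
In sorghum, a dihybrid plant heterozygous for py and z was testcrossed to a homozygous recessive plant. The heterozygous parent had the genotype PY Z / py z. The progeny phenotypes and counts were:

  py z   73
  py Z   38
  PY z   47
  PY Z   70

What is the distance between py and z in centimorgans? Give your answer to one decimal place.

The recombinant classes are PY z and py Z: 47 + 38 = 85.
Recombination frequency = 85/228 = 0.3728 ≈ 37.3%, i.e. 37.3 centimorgans.

37.3 centimorgans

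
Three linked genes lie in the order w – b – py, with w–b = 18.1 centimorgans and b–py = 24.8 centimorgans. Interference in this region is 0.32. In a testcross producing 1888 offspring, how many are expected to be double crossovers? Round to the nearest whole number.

58

Map distances give recombination frequencies of 0.181 and 0.248 for the two intervals.
With interference 0.32 (so coincidence = 0.68), expected double-crossover frequency = 0.181 × 0.248 × 0.68 = 0.03052.
Expected number = 0.03052 × 1888 = 57.63 ≈ 58.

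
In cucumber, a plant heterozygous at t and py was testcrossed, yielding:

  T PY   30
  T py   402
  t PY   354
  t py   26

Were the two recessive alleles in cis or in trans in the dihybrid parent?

The two most frequent classes are T py (402) and t PY (354); these are the parental (non-recombinant) types.
So the F1 carried T py on one chromosome and t PY on the other — the recessive alleles are on opposite chromosomes (trans / repulsion).

trans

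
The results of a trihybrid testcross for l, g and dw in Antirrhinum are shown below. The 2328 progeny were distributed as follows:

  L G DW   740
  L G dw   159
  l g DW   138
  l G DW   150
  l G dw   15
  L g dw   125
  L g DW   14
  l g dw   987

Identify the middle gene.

The two most frequent reciprocal classes, l g dw and L G DW, are the parental types, so the F1 was l g dw / L G DW.
The two rarest classes, l G dw and L g DW, are the double crossovers. Comparing them with the parentals, only the g allele has switched, so g is the middle locus and the order is dw – g – l.

g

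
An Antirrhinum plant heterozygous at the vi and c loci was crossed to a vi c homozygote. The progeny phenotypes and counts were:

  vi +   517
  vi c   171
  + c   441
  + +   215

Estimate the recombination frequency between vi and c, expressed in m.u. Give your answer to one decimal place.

28.7 m.u.

The two most frequent classes, + c (441) and vi + (517), are the parental types, so the F1 was + c / vi +.
The recombinant classes are + + and vi c: 215 + 171 = 386.
Recombination frequency = 386/1344 = 0.2872 ≈ 28.7%, i.e. 28.7 m.u.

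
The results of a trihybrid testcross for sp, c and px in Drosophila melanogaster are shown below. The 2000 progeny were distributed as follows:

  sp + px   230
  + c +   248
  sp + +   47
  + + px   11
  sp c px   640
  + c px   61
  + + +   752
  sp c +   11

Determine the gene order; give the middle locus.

px

The two most frequent reciprocal classes, + + + and sp c px, are the parental types, so the F1 was + + + / sp c px.
The two rarest classes, + + px and sp c +, are the double crossovers. Comparing them with the parentals, only the px allele has switched, so px is the middle locus and the order is sp – px – c.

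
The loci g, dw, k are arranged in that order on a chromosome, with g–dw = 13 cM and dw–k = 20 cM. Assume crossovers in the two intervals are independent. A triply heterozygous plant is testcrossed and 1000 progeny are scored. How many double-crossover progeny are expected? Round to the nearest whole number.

26

Map distances give recombination frequencies of 0.130 and 0.200 for the two intervals.
With no interference, expected double-crossover frequency = 0.130 × 0.200 = 0.02600.
Expected number = 0.02600 × 1000 = 26.00 ≈ 26.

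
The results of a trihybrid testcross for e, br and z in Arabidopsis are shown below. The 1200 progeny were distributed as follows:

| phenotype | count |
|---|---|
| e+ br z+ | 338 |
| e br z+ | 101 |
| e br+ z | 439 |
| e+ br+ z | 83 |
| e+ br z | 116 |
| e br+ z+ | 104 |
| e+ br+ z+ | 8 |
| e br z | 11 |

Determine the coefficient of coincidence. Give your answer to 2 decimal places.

0.47

The two most frequent reciprocal classes, e+ br z+ and e br+ z, are the parental types, so the F1 was e+ br z+ / e br+ z.
The two rarest classes, e+ br+ z+ and e br z, are the double crossovers. Comparing them with the parentals, only the br allele has switched, so br is the middle locus and the order is e – br – z.
e–br: (184 + 19)/1200 = 0.1692; br–z: (220 + 19)/1200 = 0.1992.
Expected DCO frequency = 0.1692 × 0.1992 ≈ 0.03370; observed = 19/1200 ≈ 0.01583.
Coefficient of coincidence = 0.01583/0.03370 ≈ 0.47.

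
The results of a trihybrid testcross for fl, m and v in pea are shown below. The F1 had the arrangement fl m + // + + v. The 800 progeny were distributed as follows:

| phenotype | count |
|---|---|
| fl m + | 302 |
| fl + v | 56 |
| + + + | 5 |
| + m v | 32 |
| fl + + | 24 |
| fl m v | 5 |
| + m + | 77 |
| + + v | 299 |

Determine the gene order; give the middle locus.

The two rarest classes, fl m v and + + +, are the double crossovers. Comparing them with the parentals, only the v allele has switched, so v is the middle locus and the order is fl – v – m.

v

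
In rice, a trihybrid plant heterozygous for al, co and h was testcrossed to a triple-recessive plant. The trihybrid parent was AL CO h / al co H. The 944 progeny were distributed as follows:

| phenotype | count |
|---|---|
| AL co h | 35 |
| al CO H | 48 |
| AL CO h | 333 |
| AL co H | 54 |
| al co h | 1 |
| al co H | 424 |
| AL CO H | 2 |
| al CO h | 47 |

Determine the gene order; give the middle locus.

The two rarest classes, AL CO H and al co h, are the double crossovers. Comparing them with the parentals, only the h allele has switched, so h is the middle locus and the order is co – h – al.

h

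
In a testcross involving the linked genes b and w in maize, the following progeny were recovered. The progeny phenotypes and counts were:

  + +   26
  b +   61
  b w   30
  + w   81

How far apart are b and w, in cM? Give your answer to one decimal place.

28.3 cM

The two most frequent classes, + w (81) and b + (61), are the parental types, so the F1 was + w / b +.
The recombinant classes are + + and b w: 26 + 30 = 56.
Recombination frequency = 56/198 = 0.2828 ≈ 28.3%, i.e. 28.3 cM.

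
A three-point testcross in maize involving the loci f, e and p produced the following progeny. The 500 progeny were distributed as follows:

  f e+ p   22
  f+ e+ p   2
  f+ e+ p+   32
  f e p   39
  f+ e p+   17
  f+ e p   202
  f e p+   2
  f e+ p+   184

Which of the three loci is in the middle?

e

The two most frequent reciprocal classes, f+ e p and f e+ p+, are the parental types, so the F1 was f+ e p / f e+ p+.
The two rarest classes, f+ e+ p and f e p+, are the double crossovers. Comparing them with the parentals, only the e allele has switched, so e is the middle locus and the order is f – e – p.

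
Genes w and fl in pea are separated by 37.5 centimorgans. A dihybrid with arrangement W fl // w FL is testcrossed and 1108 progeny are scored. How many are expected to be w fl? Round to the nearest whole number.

208

A map distance of 37.5 centimorgans corresponds to a recombination frequency of 0.375.
The F1 is W fl / w FL, so w fl is a recombinant gamete class with expected frequency r/2 = 0.375/2 = 0.1875.
Expected number = 0.1875 × 1108 = 207.75 ≈ 208.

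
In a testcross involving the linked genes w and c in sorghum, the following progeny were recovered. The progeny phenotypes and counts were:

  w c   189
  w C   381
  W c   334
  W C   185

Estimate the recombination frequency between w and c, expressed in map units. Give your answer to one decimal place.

34.3 map units

The two most frequent classes, W c (334) and w C (381), are the parental types, so the F1 was W c / w C.
The recombinant classes are W C and w c: 185 + 189 = 374.
Recombination frequency = 374/1089 = 0.3434 ≈ 34.3%, i.e. 34.3 map units.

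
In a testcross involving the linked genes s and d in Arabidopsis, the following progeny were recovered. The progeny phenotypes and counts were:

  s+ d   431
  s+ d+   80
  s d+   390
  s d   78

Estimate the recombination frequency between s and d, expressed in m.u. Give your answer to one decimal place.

16.1 m.u.

The two most frequent classes, s+ d (431) and s d+ (390), are the parental types, so the F1 was s+ d / s d+.
The recombinant classes are s+ d+ and s d: 80 + 78 = 158.
Recombination frequency = 158/979 = 0.1614 ≈ 16.1%, i.e. 16.1 m.u.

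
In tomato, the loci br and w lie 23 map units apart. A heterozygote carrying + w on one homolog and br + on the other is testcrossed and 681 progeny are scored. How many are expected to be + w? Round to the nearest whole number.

262

A map distance of 23 map units corresponds to a recombination frequency of 0.230.
The F1 is + w / br +, so + w is a parental gamete class with expected frequency (1 − r)/2 = 0.770/2 = 0.3850.
Expected number = 0.3850 × 681 = 262.19 ≈ 262.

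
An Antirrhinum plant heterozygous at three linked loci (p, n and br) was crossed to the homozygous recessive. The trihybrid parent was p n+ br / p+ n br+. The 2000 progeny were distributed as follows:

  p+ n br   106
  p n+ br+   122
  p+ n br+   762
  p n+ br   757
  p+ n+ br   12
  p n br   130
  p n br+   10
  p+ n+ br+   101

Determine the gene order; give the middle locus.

The two rarest classes, p+ n+ br and p n br+, are the double crossovers. Comparing them with the parentals, only the p allele has switched, so p is the middle locus and the order is br – p – n.

p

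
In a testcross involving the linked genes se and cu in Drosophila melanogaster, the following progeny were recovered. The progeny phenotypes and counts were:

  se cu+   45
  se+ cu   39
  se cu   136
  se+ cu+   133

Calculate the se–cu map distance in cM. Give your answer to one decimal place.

23.8 cM

The two most frequent classes, se+ cu+ (133) and se cu (136), are the parental types, so the F1 was se+ cu+ / se cu.
The recombinant classes are se+ cu and se cu+: 39 + 45 = 84.
Recombination frequency = 84/353 = 0.2380 ≈ 23.8%, i.e. 23.8 cM.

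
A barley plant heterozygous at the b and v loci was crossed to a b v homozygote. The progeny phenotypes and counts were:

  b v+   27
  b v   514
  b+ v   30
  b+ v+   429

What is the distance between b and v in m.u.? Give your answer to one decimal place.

5.7 m.u.

The two most frequent classes, b+ v+ (429) and b v (514), are the parental types, so the F1 was b+ v+ / b v.
The recombinant classes are b+ v and b v+: 30 + 27 = 57.
Recombination frequency = 57/1000 = 0.0570 ≈ 5.7%, i.e. 5.7 m.u.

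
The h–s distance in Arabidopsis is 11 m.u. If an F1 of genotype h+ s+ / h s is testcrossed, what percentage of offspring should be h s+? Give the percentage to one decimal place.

5.5%

A map distance of 11 m.u. corresponds to a recombination frequency of 0.110.
The F1 is h+ s+ / h s, so h s+ is a recombinant gamete class with expected frequency r/2 = 0.110/2 = 0.0550.
That is 0.0550 = 5.5% of the progeny.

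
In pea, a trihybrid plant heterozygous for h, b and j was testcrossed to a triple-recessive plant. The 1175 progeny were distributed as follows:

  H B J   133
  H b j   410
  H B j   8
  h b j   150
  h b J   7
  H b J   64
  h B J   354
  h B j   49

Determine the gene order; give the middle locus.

b

The two most frequent reciprocal classes, H b j and h B J, are the parental types, so the F1 was H b j / h B J.
The two rarest classes, H B j and h b J, are the double crossovers. Comparing them with the parentals, only the b allele has switched, so b is the middle locus and the order is h – b – j.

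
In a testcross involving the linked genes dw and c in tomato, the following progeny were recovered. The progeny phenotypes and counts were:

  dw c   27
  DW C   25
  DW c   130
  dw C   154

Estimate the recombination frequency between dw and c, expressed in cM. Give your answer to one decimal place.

The two most frequent classes, DW c (130) and dw C (154), are the parental types, so the F1 was DW c / dw C.
The recombinant classes are DW C and dw c: 25 + 27 = 52.
Recombination frequency = 52/336 = 0.1548 ≈ 15.5%, i.e. 15.5 cM.

15.5 cM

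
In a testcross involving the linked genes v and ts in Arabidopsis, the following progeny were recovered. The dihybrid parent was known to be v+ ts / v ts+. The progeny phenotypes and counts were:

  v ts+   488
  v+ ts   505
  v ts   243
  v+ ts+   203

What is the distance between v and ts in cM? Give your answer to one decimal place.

The recombinant classes are v+ ts+ and v ts: 203 + 243 = 446.
Recombination frequency = 446/1439 = 0.3099 ≈ 31.0%, i.e. 31.0 cM.

31.0 cM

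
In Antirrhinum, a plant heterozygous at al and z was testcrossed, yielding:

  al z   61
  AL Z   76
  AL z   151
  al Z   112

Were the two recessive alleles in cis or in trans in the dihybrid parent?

The two most frequent classes are AL z (151) and al Z (112); these are the parental (non-recombinant) types.
So the F1 carried AL z on one chromosome and al Z on the other — the recessive alleles are on opposite chromosomes (trans / repulsion).

trans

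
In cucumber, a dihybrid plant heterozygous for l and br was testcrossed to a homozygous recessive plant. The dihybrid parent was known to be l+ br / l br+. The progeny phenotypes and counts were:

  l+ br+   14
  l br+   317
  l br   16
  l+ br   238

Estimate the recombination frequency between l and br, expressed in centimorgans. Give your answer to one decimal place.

5.1 centimorgans

The recombinant classes are l+ br+ and l br: 14 + 16 = 30.
Recombination frequency = 30/585 = 0.0513 ≈ 5.1%, i.e. 5.1 centimorgans.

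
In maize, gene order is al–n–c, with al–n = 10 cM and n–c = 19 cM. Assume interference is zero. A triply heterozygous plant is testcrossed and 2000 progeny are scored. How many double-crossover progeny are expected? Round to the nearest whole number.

Map distances give recombination frequencies of 0.100 and 0.190 for the two intervals.
With no interference, expected double-crossover frequency = 0.100 × 0.190 = 0.01900.
Expected number = 0.01900 × 2000 = 38.00 ≈ 38.

38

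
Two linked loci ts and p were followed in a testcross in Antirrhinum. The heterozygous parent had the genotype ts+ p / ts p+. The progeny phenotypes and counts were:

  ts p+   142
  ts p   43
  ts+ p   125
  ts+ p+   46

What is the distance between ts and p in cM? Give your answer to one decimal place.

The recombinant classes are ts+ p+ and ts p: 46 + 43 = 89.
Recombination frequency = 89/356 = 0.2500 ≈ 25.0%, i.e. 25.0 cM.

25.0 cM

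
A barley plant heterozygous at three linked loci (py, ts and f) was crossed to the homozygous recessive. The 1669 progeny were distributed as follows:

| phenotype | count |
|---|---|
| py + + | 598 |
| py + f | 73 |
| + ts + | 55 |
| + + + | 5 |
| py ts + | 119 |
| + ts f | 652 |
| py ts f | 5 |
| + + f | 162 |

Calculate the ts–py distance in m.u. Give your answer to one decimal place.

17.4 m.u.

The two most frequent reciprocal classes, py + + and + ts f, are the parental types, so the F1 was py + + / + ts f.
The two rarest classes, + + + and py ts f, are the double crossovers. Comparing them with the parentals, only the py allele has switched, so py is the middle locus and the order is f – py – ts.
Crossovers in the py–ts interval produce the single-crossover classes py ts + and + + f (119 + 162 = 281) plus the double crossovers (10).
RF(py–ts) = (281 + 10) / 1669 = 291/1669 = 0.1744 → 17.4 m.u.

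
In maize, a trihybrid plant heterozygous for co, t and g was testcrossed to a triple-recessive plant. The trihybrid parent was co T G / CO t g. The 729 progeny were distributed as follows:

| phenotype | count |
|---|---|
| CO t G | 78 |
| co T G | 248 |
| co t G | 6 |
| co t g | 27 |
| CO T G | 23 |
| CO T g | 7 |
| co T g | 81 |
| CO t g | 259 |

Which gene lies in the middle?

t

The two rarest classes, co t G and CO T g, are the double crossovers. Comparing them with the parentals, only the t allele has switched, so t is the middle locus and the order is g – t – co.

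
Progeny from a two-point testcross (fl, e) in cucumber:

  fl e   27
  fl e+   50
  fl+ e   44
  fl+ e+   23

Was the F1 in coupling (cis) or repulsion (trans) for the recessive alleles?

trans

The two most frequent classes are fl+ e (44) and fl e+ (50); these are the parental (non-recombinant) types.
So the F1 carried fl+ e on one chromosome and fl e+ on the other — the recessive alleles are on opposite chromosomes (trans / repulsion).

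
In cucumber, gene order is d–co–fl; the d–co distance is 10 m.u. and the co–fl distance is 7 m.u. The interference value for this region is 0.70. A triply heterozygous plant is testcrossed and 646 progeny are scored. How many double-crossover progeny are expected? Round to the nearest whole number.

Map distances give recombination frequencies of 0.100 and 0.070 for the two intervals.
With interference 0.70 (so coincidence = 0.30), expected double-crossover frequency = 0.100 × 0.070 × 0.30 = 0.00210.
Expected number = 0.00210 × 646 = 1.36 ≈ 1.

1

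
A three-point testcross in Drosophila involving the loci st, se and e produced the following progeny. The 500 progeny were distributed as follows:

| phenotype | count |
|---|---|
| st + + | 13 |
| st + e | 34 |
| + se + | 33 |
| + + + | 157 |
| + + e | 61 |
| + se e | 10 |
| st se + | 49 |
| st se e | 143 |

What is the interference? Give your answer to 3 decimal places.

0.039

The two most frequent reciprocal classes, st se e and + + +, are the parental types, so the F1 was st se e / + + +.
The two rarest classes, + se e and st + +, are the double crossovers. Comparing them with the parentals, only the st allele has switched, so st is the middle locus and the order is se – st – e.
se–st: (67 + 23)/500 = 0.1800; st–e: (110 + 23)/500 = 0.2660.
Expected DCO frequency = 0.1800 × 0.2660 ≈ 0.04788; observed = 23/500 ≈ 0.04600.
Coefficient of coincidence = 0.04600/0.04788 ≈ 0.961; interference = 1 − 0.961 = 0.039.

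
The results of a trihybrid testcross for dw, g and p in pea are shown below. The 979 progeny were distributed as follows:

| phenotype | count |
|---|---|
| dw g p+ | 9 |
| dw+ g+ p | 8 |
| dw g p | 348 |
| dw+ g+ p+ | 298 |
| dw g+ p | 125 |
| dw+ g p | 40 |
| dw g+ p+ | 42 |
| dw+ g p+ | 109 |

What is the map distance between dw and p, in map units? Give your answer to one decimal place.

10.1 map units

The two most frequent reciprocal classes, dw g p and dw+ g+ p+, are the parental types, so the F1 was dw g p / dw+ g+ p+.
The two rarest classes, dw g p+ and dw+ g+ p, are the double crossovers. Comparing them with the parentals, only the p allele has switched, so p is the middle locus and the order is dw – p – g.
Crossovers in the dw–p interval produce the single-crossover classes dw+ g p and dw g+ p+ (40 + 42 = 82) plus the double crossovers (17).
RF(dw–p) = (82 + 17) / 979 = 99/979 = 0.1011 → 10.1 map units.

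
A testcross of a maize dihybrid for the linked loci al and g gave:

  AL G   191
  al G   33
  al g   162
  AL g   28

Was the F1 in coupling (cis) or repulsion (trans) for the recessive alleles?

The two most frequent classes are AL G (191) and al g (162); these are the parental (non-recombinant) types.
So the F1 carried AL G on one chromosome and al g on the other — the recessive alleles are on the same chromosome (cis / coupling).

cis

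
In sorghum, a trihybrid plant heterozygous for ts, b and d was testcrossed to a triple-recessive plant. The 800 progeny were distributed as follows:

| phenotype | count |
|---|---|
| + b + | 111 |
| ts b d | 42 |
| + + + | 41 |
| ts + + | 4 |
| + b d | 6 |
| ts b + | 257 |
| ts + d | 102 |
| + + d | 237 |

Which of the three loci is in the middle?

b

The two most frequent reciprocal classes, + + d and ts b +, are the parental types, so the F1 was + + d / ts b +.
The two rarest classes, + b d and ts + +, are the double crossovers. Comparing them with the parentals, only the b allele has switched, so b is the middle locus and the order is d – b – ts.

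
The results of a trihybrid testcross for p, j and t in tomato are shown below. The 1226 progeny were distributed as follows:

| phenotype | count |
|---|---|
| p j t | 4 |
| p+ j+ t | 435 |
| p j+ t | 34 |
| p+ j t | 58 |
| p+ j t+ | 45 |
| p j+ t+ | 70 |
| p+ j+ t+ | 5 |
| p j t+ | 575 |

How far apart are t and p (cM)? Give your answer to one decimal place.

7.2 cM

The two most frequent reciprocal classes, p j t+ and p+ j+ t, are the parental types, so the F1 was p j t+ / p+ j+ t.
The two rarest classes, p j t and p+ j+ t+, are the double crossovers. Comparing them with the parentals, only the t allele has switched, so t is the middle locus and the order is j – t – p.
Crossovers in the t–p interval produce the single-crossover classes p+ j t+ and p j+ t (45 + 34 = 79) plus the double crossovers (9).
RF(t–p) = (79 + 9) / 1226 = 88/1226 = 0.0718 → 7.2 cM.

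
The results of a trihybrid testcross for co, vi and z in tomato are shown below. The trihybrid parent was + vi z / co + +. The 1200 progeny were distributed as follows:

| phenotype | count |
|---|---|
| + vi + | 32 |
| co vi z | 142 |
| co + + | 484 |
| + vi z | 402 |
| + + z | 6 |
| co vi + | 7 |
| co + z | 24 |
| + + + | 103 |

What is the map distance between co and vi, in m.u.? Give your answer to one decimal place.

21.5 m.u.

The two rarest classes, + + z and co vi +, are the double crossovers. Comparing them with the parentals, only the vi allele has switched, so vi is the middle locus and the order is co – vi – z.
Crossovers in the co–vi interval produce the single-crossover classes co vi z and + + + (142 + 103 = 245) plus the double crossovers (13).
RF(co–vi) = (245 + 13) / 1200 = 258/1200 = 0.2150 → 21.5 m.u.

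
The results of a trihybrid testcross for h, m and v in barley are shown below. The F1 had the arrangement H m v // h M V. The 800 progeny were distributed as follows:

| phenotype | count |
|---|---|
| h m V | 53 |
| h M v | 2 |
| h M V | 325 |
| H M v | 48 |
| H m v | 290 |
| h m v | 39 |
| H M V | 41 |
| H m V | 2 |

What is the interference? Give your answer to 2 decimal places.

0.64

The two rarest classes, H m V and h M v, are the double crossovers. Comparing them with the parentals, only the v allele has switched, so v is the middle locus and the order is h – v – m.
h–v: (80 + 4)/800 = 0.1050; v–m: (101 + 4)/800 = 0.1313.
Expected DCO frequency = 0.1050 × 0.1313 ≈ 0.01379; observed = 4/800 ≈ 0.00500.
Coefficient of coincidence = 0.00500/0.01379 ≈ 0.36; interference = 1 − 0.36 = 0.64.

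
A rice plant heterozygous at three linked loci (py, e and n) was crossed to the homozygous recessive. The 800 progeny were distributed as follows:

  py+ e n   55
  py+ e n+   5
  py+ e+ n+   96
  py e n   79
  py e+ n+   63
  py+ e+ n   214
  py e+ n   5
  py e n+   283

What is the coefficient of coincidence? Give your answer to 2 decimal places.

0.34

The two most frequent reciprocal classes, py+ e+ n and py e n+, are the parental types, so the F1 was py+ e+ n / py e n+.
The two rarest classes, py e+ n and py+ e n+, are the double crossovers. Comparing them with the parentals, only the py allele has switched, so py is the middle locus and the order is n – py – e.
n–py: (175 + 10)/800 = 0.2313; py–e: (118 + 10)/800 = 0.1600.
Expected DCO frequency = 0.2313 × 0.1600 ≈ 0.03701; observed = 10/800 ≈ 0.01250.
Coefficient of coincidence = 0.01250/0.03701 ≈ 0.34.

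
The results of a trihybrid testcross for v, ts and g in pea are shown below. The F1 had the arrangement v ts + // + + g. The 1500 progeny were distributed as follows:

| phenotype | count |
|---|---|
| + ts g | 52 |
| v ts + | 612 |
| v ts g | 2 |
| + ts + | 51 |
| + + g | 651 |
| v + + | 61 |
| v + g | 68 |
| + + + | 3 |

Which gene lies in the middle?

g

The two rarest classes, v ts g and + + +, are the double crossovers. Comparing them with the parentals, only the g allele has switched, so g is the middle locus and the order is v – g – ts.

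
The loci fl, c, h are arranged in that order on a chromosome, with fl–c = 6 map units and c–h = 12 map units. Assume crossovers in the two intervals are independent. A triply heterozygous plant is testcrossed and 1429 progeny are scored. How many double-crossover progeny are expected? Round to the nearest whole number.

Map distances give recombination frequencies of 0.060 and 0.120 for the two intervals.
With no interference, expected double-crossover frequency = 0.060 × 0.120 = 0.00720.
Expected number = 0.00720 × 1429 = 10.29 ≈ 10.

10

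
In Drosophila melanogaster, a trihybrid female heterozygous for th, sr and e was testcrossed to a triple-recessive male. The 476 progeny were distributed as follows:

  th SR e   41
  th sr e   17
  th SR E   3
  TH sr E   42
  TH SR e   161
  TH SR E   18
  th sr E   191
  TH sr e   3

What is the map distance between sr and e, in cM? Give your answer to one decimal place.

The two most frequent reciprocal classes, th sr E and TH SR e, are the parental types, so the F1 was th sr E / TH SR e.
The two rarest classes, th SR E and TH sr e, are the double crossovers. Comparing them with the parentals, only the sr allele has switched, so sr is the middle locus and the order is th – sr – e.
Crossovers in the sr–e interval produce the single-crossover classes th sr e and TH SR E (17 + 18 = 35) plus the double crossovers (6).
RF(sr–e) = (35 + 6) / 476 = 41/476 = 0.0861 → 8.6 cM.

8.6 cM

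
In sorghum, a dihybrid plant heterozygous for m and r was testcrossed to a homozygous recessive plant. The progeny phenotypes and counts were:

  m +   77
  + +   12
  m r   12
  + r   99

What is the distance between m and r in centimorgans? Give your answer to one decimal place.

The two most frequent classes, + r (99) and m + (77), are the parental types, so the F1 was + r / m +.
The recombinant classes are + + and m r: 12 + 12 = 24.
Recombination frequency = 24/200 = 0.1200 ≈ 12.0%, i.e. 12.0 centimorgans.

12.0 centimorgans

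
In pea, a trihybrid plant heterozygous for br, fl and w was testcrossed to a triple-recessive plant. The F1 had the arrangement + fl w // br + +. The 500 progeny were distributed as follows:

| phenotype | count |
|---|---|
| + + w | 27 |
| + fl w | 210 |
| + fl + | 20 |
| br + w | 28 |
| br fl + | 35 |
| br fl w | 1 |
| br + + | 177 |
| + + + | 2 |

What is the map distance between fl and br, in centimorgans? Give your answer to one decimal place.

13.0 centimorgans

The two rarest classes, br fl w and + + +, are the double crossovers. Comparing them with the parentals, only the br allele has switched, so br is the middle locus and the order is fl – br – w.
Crossovers in the fl–br interval produce the single-crossover classes + + w and br fl + (27 + 35 = 62) plus the double crossovers (3).
RF(fl–br) = (62 + 3) / 500 = 65/500 = 0.1300 → 13.0 centimorgans.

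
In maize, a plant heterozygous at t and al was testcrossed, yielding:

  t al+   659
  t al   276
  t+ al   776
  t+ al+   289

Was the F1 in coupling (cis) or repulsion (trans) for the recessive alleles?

trans

The two most frequent classes are t+ al (776) and t al+ (659); these are the parental (non-recombinant) types.
So the F1 carried t+ al on one chromosome and t al+ on the other — the recessive alleles are on opposite chromosomes (trans / repulsion).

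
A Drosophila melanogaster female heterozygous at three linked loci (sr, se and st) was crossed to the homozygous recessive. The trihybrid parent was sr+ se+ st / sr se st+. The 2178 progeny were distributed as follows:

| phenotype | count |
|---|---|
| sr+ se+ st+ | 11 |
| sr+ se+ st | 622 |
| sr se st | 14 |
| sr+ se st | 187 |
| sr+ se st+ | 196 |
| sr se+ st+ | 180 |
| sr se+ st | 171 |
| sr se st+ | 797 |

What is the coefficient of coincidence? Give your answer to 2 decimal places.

The two rarest classes, sr+ se+ st+ and sr se st, are the double crossovers. Comparing them with the parentals, only the st allele has switched, so st is the middle locus and the order is sr – st – se.
sr–st: (367 + 25)/2178 = 0.1800; st–se: (367 + 25)/2178 = 0.1800.
Expected DCO frequency = 0.1800 × 0.1800 ≈ 0.03240; observed = 25/2178 ≈ 0.01148.
Coefficient of coincidence = 0.01148/0.03240 ≈ 0.35.

0.35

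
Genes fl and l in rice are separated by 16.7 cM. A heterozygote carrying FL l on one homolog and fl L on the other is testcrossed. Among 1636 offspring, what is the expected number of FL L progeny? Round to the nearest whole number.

A map distance of 16.7 cM corresponds to a recombination frequency of 0.167.
The F1 is FL l / fl L, so FL L is a recombinant gamete class with expected frequency r/2 = 0.167/2 = 0.0835.
Expected number = 0.0835 × 1636 = 136.61 ≈ 137.

137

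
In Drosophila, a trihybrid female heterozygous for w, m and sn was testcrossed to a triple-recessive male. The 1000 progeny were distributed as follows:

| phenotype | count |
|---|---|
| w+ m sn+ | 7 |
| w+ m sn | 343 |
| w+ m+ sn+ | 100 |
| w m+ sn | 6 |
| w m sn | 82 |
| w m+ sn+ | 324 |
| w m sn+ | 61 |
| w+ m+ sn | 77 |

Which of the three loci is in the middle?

sn

The two most frequent reciprocal classes, w m+ sn+ and w+ m sn, are the parental types, so the F1 was w m+ sn+ / w+ m sn.
The two rarest classes, w m+ sn and w+ m sn+, are the double crossovers. Comparing them with the parentals, only the sn allele has switched, so sn is the middle locus and the order is w – sn – m.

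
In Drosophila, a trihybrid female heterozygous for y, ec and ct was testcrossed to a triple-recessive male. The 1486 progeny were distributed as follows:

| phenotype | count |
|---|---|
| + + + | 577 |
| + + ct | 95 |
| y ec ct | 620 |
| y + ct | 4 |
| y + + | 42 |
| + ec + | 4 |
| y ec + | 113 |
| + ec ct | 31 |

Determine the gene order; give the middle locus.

ec

The two most frequent reciprocal classes, + + + and y ec ct, are the parental types, so the F1 was + + + / y ec ct.
The two rarest classes, + ec + and y + ct, are the double crossovers. Comparing them with the parentals, only the ec allele has switched, so ec is the middle locus and the order is y – ec – ct.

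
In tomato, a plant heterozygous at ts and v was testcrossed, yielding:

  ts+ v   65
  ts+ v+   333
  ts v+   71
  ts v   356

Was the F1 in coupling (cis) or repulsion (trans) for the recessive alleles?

cis

The two most frequent classes are ts+ v+ (333) and ts v (356); these are the parental (non-recombinant) types.
So the F1 carried ts+ v+ on one chromosome and ts v on the other — the recessive alleles are on the same chromosome (cis / coupling).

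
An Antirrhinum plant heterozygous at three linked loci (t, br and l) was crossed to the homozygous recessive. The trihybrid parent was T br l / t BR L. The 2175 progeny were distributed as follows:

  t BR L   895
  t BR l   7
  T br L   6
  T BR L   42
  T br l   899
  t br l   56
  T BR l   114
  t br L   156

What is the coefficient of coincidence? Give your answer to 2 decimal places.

0.90

The two rarest classes, T br L and t BR l, are the double crossovers. Comparing them with the parentals, only the l allele has switched, so l is the middle locus and the order is br – l – t.
br–l: (270 + 13)/2175 = 0.1301; l–t: (98 + 13)/2175 = 0.0510.
Expected DCO frequency = 0.1301 × 0.0510 ≈ 0.00664; observed = 13/2175 ≈ 0.00598.
Coefficient of coincidence = 0.00598/0.00664 ≈ 0.90.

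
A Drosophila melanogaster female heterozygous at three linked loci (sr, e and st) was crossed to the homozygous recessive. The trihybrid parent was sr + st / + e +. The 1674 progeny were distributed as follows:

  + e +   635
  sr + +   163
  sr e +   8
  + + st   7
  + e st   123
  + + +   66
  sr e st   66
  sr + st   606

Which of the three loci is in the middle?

The two rarest classes, + + st and sr e +, are the double crossovers. Comparing them with the parentals, only the sr allele has switched, so sr is the middle locus and the order is e – sr – st.

sr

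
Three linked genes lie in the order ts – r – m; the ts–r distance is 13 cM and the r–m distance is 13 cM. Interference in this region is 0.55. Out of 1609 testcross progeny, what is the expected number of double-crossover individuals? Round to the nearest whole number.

Map distances give recombination frequencies of 0.130 and 0.130 for the two intervals.
With interference 0.55 (so coincidence = 0.45), expected double-crossover frequency = 0.130 × 0.130 × 0.45 = 0.00760.
Expected number = 0.00760 × 1609 = 12.24 ≈ 12.

12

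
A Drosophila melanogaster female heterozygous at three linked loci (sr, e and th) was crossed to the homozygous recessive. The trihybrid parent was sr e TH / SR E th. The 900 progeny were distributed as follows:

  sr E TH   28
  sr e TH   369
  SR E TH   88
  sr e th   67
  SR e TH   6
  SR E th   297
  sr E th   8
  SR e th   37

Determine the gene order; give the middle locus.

The two rarest classes, SR e TH and sr E th, are the double crossovers. Comparing them with the parentals, only the sr allele has switched, so sr is the middle locus and the order is e – sr – th.

sr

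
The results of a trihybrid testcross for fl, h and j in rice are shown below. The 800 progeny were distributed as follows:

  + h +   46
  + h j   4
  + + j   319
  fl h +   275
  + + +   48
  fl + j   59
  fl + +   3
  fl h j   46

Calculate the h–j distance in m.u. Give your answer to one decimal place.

The two most frequent reciprocal classes, fl h + and + + j, are the parental types, so the F1 was fl h + / + + j.
The two rarest classes, fl + + and + h j, are the double crossovers. Comparing them with the parentals, only the h allele has switched, so h is the middle locus and the order is fl – h – j.
Crossovers in the h–j interval produce the single-crossover classes fl h j and + + + (46 + 48 = 94) plus the double crossovers (7).
RF(h–j) = (94 + 7) / 800 = 101/800 = 0.1263 → 12.6 m.u.

12.6 m.u.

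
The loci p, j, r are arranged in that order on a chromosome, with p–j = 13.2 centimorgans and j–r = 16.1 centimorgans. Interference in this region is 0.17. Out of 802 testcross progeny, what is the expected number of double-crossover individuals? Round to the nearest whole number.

Map distances give recombination frequencies of 0.132 and 0.161 for the two intervals.
With interference 0.17 (so coincidence = 0.83), expected double-crossover frequency = 0.132 × 0.161 × 0.83 = 0.01764.
Expected number = 0.01764 × 802 = 14.15 ≈ 14.

14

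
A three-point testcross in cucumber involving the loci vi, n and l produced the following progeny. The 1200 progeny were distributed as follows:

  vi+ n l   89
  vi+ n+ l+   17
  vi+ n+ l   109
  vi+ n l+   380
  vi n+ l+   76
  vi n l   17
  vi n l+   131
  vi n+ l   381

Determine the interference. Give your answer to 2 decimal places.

The two most frequent reciprocal classes, vi+ n l+ and vi n+ l, are the parental types, so the F1 was vi+ n l+ / vi n+ l.
The two rarest classes, vi+ n+ l+ and vi n l, are the double crossovers. Comparing them with the parentals, only the n allele has switched, so n is the middle locus and the order is l – n – vi.
l–n: (165 + 34)/1200 = 0.1658; n–vi: (240 + 34)/1200 = 0.2283.
Expected DCO frequency = 0.1658 × 0.2283 ≈ 0.03785; observed = 34/1200 ≈ 0.02833.
Coefficient of coincidence = 0.02833/0.03785 ≈ 0.75; interference = 1 − 0.75 = 0.25.

0.25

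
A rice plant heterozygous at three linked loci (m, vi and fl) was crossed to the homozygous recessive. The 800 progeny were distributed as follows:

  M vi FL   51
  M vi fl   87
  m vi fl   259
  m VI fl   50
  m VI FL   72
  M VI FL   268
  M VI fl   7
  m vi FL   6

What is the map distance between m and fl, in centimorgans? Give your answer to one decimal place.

21.5 centimorgans

The two most frequent reciprocal classes, m vi fl and M VI FL, are the parental types, so the F1 was m vi fl / M VI FL.
The two rarest classes, m vi FL and M VI fl, are the double crossovers. Comparing them with the parentals, only the fl allele has switched, so fl is the middle locus and the order is vi – fl – m.
Crossovers in the fl–m interval produce the single-crossover classes M vi fl and m VI FL (87 + 72 = 159) plus the double crossovers (13).
RF(fl–m) = (159 + 13) / 800 = 172/800 = 0.2150 → 21.5 centimorgans.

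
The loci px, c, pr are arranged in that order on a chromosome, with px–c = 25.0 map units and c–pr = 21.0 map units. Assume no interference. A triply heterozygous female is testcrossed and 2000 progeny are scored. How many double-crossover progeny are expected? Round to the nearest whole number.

105

Map distances give recombination frequencies of 0.250 and 0.210 for the two intervals.
With no interference, expected double-crossover frequency = 0.250 × 0.210 = 0.05250.
Expected number = 0.05250 × 2000 = 105.00 ≈ 105.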